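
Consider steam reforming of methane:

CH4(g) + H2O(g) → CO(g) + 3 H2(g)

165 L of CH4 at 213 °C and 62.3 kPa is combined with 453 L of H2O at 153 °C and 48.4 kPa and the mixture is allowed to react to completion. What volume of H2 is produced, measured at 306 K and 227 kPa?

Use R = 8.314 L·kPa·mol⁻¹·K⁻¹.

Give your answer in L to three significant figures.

85.5 L

n(CH4) = PV/RT = (62.3 × 165) / (8.314 × 486.15) = 2.543 mol
n(H2O) = PV/RT = (48.4 × 453) / (8.314 × 426.15) = 6.188 mol
For 2.543 mol CH4, stoichiometry requires (1/1) × 2.543 = 2.543 mol H2O; 6.188 mol is available, so CH4 is limiting.
n(H2) = (3/1) × 2.543 = 7.629 mol
V(H2) = nRT/P = 7.629 × 8.314 × 306 / 227 = 85.50 L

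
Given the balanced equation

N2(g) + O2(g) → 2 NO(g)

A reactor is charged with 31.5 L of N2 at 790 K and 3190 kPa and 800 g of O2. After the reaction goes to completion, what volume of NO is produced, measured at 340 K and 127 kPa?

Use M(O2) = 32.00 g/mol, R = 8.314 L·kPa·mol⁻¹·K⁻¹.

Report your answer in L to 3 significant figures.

n(N2) = PV/RT = (3190 × 31.5) / (8.314 × 790) = 15.30 mol
n(O2) = 800 / 32.00 = 25.00 mol
For 15.30 mol N2, stoichiometry requires (1/1) × 15.30 = 15.30 mol O2; 25.00 mol is available, so N2 is limiting.
n(NO) = (2/1) × 15.30 = 30.60 mol
V(NO) = nRT/P = 30.60 × 8.314 × 340 / 127 = 681.1 L

681 L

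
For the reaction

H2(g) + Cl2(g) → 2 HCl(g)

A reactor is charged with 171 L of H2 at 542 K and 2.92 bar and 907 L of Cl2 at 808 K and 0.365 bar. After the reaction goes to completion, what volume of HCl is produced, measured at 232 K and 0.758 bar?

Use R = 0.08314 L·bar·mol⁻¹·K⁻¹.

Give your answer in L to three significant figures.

251 L

n(H2) = PV/RT = (2.92 × 171) / (0.08314 × 542) = 11.08 mol
n(Cl2) = PV/RT = (0.365 × 907) / (0.08314 × 808) = 4.928 mol
For 11.08 mol H2, stoichiometry requires (1/1) × 11.08 = 11.08 mol Cl2; 4.928 mol is available, so Cl2 is limiting.
n(HCl) = (2/1) × 4.928 = 9.856 mol
V(HCl) = nRT/P = 9.856 × 0.08314 × 232 / 0.758 = 250.8 L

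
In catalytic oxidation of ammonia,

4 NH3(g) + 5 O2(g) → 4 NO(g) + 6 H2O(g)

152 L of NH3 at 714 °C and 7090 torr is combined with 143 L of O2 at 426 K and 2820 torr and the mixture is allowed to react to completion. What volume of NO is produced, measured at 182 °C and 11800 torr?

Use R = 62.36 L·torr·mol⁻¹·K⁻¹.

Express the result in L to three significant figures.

29.2 L

n(NH3) = PV/RT = (7090 × 152) / (62.36 × 987.15) = 17.51 mol
n(O2) = PV/RT = (2820 × 143) / (62.36 × 426) = 15.18 mol
For 17.51 mol NH3, stoichiometry requires (5/4) × 17.51 = 21.89 mol O2; 15.18 mol is available, so O2 is limiting.
n(NO) = (4/5) × 15.18 = 12.14 mol
V(NO) = nRT/P = 12.14 × 62.36 × 455.15 / 11800 = 29.20 L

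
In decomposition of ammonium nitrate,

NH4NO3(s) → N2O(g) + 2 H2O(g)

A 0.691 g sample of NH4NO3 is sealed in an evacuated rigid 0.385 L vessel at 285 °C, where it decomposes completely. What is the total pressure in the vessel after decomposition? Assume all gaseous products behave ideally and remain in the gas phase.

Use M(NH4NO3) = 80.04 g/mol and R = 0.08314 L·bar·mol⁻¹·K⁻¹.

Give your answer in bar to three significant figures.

3.12 bar

n(NH4NO3) = 0.691 / 80.04 = 0.008633 mol
n(gas produced) = (3/1) × 0.008633 = 0.02590 mol
P = nRT/V = 0.02590 × 0.08314 × 558.15 / 0.385 = 3.122 bar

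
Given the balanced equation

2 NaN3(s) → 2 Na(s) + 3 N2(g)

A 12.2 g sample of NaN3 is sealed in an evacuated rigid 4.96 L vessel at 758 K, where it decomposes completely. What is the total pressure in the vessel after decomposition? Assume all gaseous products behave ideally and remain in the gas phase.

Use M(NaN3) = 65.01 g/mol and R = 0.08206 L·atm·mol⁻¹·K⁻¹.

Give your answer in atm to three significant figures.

3.53 atm

n(NaN3) = 12.2 / 65.01 = 0.1877 mol
n(gas produced) = (3/2) × 0.1877 = 0.2816 mol
P = nRT/V = 0.2816 × 0.08206 × 758 / 4.96 = 3.531 atm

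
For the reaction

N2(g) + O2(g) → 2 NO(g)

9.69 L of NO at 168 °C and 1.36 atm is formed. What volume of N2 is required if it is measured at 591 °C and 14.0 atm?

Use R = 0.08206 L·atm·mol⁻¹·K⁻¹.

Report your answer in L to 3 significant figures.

0.922 L

n(NO) = PV/RT = (1.36 × 9.69) / (0.08206 × 441.15) = 0.3640 mol
n(N2) = (1/2) × 0.3640 = 0.1820 mol
V = nRT/P = 0.1820 × 0.08206 × 864.15 / 14.0 = 0.9219 L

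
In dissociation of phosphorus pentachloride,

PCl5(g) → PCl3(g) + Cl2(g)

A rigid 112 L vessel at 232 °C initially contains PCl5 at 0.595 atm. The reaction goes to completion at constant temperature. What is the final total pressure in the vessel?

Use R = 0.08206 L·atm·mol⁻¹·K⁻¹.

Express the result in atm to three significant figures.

1.19 atm

At constant T and V, P ∝ n(gas): 1 mol gas → 2 mol gas.
P_final = (2/1) × 0.595 = 1.190 atm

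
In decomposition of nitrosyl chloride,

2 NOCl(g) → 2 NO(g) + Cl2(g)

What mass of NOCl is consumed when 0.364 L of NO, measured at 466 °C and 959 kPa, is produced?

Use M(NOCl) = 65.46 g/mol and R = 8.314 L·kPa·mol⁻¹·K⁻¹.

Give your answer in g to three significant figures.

3.72 g

n(NO) = PV/RT = (959 × 0.364) / (8.314 × 739.15) = 0.05680 mol
n(NOCl) = (2/2) × 0.05680 = 0.05680 mol
m(NOCl) = 0.05680 × 65.46 = 3.718 g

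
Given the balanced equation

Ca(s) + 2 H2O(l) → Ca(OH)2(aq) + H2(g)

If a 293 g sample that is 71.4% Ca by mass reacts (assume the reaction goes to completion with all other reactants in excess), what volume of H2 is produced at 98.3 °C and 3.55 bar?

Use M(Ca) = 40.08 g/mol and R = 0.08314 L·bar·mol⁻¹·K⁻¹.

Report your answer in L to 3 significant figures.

mass of Ca = 293 × 71.4/100 = 209.2 g
n(Ca) = 209.2 / 40.08 = 5.220 mol
n(H2) = (1/1) × 5.220 = 5.220 mol
V = nRT/P = 5.220 × 0.08314 × 371.45 / 3.55 = 45.41 L

45.4 L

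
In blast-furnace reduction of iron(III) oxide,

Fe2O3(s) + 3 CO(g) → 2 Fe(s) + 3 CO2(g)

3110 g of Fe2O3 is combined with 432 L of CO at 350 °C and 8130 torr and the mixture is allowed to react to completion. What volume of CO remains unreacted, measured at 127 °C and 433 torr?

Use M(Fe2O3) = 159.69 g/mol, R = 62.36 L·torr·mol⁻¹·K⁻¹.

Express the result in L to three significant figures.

1840 L

n(Fe2O3) = 3110 / 159.69 = 19.48 mol
n(CO) = PV/RT = (8130 × 432) / (62.36 × 623.15) = 90.38 mol
For 19.48 mol Fe2O3, stoichiometry requires (3/1) × 19.48 = 58.44 mol CO; 90.38 mol is available, so Fe2O3 is limiting.
n(CO) consumed = (3/1) × 19.48 = 58.44 mol; remaining = 90.38 − 58.44 = 31.94 mol
V(CO) = nRT/P = 31.94 × 62.36 × 400.15 / 433 = 1841 L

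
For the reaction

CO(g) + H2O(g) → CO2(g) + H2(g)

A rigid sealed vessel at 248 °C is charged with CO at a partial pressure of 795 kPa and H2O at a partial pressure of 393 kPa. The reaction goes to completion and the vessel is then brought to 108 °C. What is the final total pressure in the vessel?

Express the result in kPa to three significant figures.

869 kPa

At constant V, partial pressures at 248 °C are proportional to moles, so apply stoichiometry directly to pressures.
P(H2O) required for 795 kPa of CO = (1/1) × 795 = 795.0 kPa; available 393 kPa, so H2O is limiting.
P(CO) remaining = 795 − (1/1) × 393 = 402.0 kPa
P(gaseous products) = (1+1)/1 × 393 = 786.0 kPa
P_total at 248 °C = 402.0 + 786.0 = 1188 kPa
Scaling to 108 °C: P = 1188 × 381.15/521.15 = 868.9 kPa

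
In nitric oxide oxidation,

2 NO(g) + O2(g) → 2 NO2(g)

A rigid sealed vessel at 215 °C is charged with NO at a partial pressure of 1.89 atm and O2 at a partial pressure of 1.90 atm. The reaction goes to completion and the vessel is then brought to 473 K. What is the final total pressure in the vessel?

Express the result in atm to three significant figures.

2.76 atm

Because the vessel is rigid and T is held at 215 °C, work the stoichiometry in partial pressures (P_i = n_iRT/V).
P(O2) required for 1.89 atm of NO = (1/2) × 1.89 = 0.9450 atm; available 1.90 atm, so NO is limiting.
P(O2) remaining = 1.90 − (1/2) × 1.89 = 0.9550 atm
P(gaseous products) = (2)/2 × 1.89 = 1.890 atm
P_total at 215 °C = 0.9550 + 1.890 = 2.845 atm
Scaling to 473 K: P = 2.845 × 473/488.15 = 2.757 atm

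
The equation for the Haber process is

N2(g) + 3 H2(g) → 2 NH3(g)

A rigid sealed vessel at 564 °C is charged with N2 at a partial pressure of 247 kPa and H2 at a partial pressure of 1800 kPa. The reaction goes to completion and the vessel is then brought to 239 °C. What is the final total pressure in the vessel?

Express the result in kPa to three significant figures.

950 kPa

At constant V, partial pressures at 564 °C are proportional to moles, so apply stoichiometry directly to pressures.
P(H2) required for 247 kPa of N2 = (3/1) × 247 = 741.0 kPa; available 1800 kPa, so N2 is limiting.
P(H2) remaining = 1800 − (3/1) × 247 = 1059 kPa
P(gaseous products) = (2)/1 × 247 = 494.0 kPa
P_total at 564 °C = 1059 + 494.0 = 1553 kPa
Scaling to 239 °C: P = 1553 × 512.15/837.15 = 950.1 kPa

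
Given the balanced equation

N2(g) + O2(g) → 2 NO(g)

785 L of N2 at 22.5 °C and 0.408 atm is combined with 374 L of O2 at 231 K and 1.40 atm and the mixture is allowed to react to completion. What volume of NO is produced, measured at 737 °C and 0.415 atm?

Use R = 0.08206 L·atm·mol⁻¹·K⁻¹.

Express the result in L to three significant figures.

5270 L

n(N2) = PV/RT = (0.408 × 785) / (0.08206 × 295.65) = 13.20 mol
n(O2) = PV/RT = (1.40 × 374) / (0.08206 × 231) = 27.62 mol
For 13.20 mol N2, stoichiometry requires (1/1) × 13.20 = 13.20 mol O2; 27.62 mol is available, so N2 is limiting.
n(NO) = (2/1) × 13.20 = 26.40 mol
V(NO) = nRT/P = 26.40 × 0.08206 × 1010.15 / 0.415 = 5273 L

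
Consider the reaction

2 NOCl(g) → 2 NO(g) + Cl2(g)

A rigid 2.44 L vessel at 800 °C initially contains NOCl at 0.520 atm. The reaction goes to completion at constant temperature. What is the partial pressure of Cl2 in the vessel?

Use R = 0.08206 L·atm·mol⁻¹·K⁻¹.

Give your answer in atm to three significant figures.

n(NOCl)₀ = PV/RT = (0.520 × 2.44) / (0.08206 × 1073.15) = 0.01441 mol
n(Cl2) = (1/2) × 0.01441 = 0.007205 mol
P(Cl2) = nRT/V = 0.007205 × 0.08206 × 1073.15 / 2.44 = 0.2600 atm

0.260 atm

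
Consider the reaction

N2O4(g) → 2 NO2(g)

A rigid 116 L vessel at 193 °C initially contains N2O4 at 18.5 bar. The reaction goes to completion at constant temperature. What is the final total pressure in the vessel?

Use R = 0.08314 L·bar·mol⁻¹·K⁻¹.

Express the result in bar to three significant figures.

37.0 bar

At constant T and V, P ∝ n(gas): 1 mol gas → 2 mol gas.
P_final = (2/1) × 18.5 = 37.00 bar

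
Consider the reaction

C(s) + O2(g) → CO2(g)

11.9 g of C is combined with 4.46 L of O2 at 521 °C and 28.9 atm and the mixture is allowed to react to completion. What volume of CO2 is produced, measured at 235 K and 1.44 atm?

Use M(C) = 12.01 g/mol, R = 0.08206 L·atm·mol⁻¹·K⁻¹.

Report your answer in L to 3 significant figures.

13.3 L

n(C) = 11.9 / 12.01 = 0.9908 mol
n(O2) = PV/RT = (28.9 × 4.46) / (0.08206 × 794.15) = 1.978 mol
For 0.9908 mol C, stoichiometry requires (1/1) × 0.9908 = 0.9908 mol O2; 1.978 mol is available, so C is limiting.
n(CO2) = (1/1) × 0.9908 = 0.9908 mol
V(CO2) = nRT/P = 0.9908 × 0.08206 × 235 / 1.44 = 13.27 L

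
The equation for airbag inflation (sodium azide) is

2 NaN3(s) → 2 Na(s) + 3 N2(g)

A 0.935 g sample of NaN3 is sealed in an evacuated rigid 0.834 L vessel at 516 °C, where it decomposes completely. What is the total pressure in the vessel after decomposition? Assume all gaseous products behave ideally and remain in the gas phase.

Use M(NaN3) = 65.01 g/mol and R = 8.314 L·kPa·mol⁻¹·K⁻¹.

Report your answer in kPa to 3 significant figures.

170 kPa

n(NaN3) = 0.935 / 65.01 = 0.01438 mol
n(gas produced) = (3/2) × 0.01438 = 0.02157 mol
P = nRT/V = 0.02157 × 8.314 × 789.15 / 0.834 = 169.7 kPa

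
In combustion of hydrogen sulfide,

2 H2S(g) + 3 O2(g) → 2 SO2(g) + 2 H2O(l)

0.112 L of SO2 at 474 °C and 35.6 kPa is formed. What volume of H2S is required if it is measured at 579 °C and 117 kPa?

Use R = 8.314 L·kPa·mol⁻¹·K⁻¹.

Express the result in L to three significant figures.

n(SO2) = PV/RT = (35.6 × 0.112) / (8.314 × 747.15) = 0.0006419 mol
n(H2S) = (2/2) × 0.0006419 = 0.0006419 mol
V = nRT/P = 0.0006419 × 8.314 × 852.15 / 117 = 0.03887 L

0.0389 L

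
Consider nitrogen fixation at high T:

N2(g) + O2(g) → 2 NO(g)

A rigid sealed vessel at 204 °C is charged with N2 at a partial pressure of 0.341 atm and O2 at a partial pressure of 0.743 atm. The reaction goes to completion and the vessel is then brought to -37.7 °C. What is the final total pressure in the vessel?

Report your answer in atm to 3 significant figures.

0.535 atm

With V and T fixed, P_i ∝ n_i, so the mole ratios apply directly to partial pressures at 204 °C.
P(O2) required for 0.341 atm of N2 = (1/1) × 0.341 = 0.3410 atm; available 0.743 atm, so N2 is limiting.
P(O2) remaining = 0.743 − (1/1) × 0.341 = 0.4020 atm
P(gaseous products) = (2)/1 × 0.341 = 0.6820 atm
P_total at 204 °C = 0.4020 + 0.6820 = 1.084 atm
Scaling to -37.7 °C: P = 1.084 × 235.45/477.15 = 0.5349 atm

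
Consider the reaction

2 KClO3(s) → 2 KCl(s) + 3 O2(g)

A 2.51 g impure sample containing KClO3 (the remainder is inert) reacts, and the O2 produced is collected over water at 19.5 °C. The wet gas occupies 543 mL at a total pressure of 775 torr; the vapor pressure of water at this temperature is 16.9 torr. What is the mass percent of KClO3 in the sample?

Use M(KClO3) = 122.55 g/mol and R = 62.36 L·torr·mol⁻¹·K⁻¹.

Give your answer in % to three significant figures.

P(O2) = 775 − 16.9 = 758.1 torr
n(O2) = PV/RT = (758.1 × 0.5430) / (62.36 × 292.65) = 0.02256 mol
n(KClO3) = (2/3) × 0.02256 = 0.01504 mol
m(KClO3) = 0.01504 × 122.55 = 1.843 g
%KClO3 = 1.843 / 2.51 × 100 = 73.43%

73.4 %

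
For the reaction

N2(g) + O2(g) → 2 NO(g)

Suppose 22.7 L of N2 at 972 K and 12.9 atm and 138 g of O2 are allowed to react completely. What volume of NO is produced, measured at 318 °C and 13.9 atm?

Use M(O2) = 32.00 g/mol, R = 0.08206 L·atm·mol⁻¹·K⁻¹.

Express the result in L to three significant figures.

25.6 L

n(N2) = PV/RT = (12.9 × 22.7) / (0.08206 × 972) = 3.671 mol
n(O2) = 138 / 32.00 = 4.312 mol
For 3.671 mol N2, stoichiometry requires (1/1) × 3.671 = 3.671 mol O2; 4.312 mol is available, so N2 is limiting.
n(NO) = (2/1) × 3.671 = 7.342 mol
V(NO) = nRT/P = 7.342 × 0.08206 × 591.15 / 13.9 = 25.62 L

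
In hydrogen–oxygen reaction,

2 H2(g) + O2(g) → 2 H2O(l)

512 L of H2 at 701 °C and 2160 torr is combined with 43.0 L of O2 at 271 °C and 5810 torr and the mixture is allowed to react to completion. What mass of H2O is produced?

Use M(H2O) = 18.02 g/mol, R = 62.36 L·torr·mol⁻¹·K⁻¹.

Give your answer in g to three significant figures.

265 g

n(H2) = PV/RT = (2160 × 512) / (62.36 × 974.15) = 18.21 mol
n(O2) = PV/RT = (5810 × 43.0) / (62.36 × 544.15) = 7.362 mol
For 18.21 mol H2, stoichiometry requires (1/2) × 18.21 = 9.105 mol O2; 7.362 mol is available, so O2 is limiting.
n(H2O) = (2/1) × 7.362 = 14.72 mol
m(H2O) = 14.72 × 18.02 = 265.3 g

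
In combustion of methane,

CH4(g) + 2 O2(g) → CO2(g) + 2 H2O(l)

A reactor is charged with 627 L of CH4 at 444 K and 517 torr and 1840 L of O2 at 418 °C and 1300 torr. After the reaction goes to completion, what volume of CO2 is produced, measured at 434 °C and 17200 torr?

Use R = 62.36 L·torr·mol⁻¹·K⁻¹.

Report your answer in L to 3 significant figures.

n(CH4) = PV/RT = (517 × 627) / (62.36 × 444) = 11.71 mol
n(O2) = PV/RT = (1300 × 1840) / (62.36 × 691.15) = 55.50 mol
For 11.71 mol CH4, stoichiometry requires (2/1) × 11.71 = 23.42 mol O2; 55.50 mol is available, so CH4 is limiting.
n(CO2) = (1/1) × 11.71 = 11.71 mol
V(CO2) = nRT/P = 11.71 × 62.36 × 707.15 / 17200 = 30.02 L

30.0 L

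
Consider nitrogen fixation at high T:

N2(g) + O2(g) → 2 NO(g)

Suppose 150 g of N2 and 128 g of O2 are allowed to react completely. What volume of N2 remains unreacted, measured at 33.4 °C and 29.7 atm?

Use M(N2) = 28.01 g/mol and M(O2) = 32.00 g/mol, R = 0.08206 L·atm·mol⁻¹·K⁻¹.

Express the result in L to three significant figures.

n(N2) = 150 / 28.01 = 5.355 mol
n(O2) = 128 / 32.00 = 4.000 mol
For 5.355 mol N2, stoichiometry requires (1/1) × 5.355 = 5.355 mol O2; 4.000 mol is available, so O2 is limiting.
n(N2) consumed = (1/1) × 4.000 = 4.000 mol; remaining = 5.355 − 4.000 = 1.355 mol
V(N2) = nRT/P = 1.355 × 0.08206 × 306.55 / 29.7 = 1.148 L

1.15 L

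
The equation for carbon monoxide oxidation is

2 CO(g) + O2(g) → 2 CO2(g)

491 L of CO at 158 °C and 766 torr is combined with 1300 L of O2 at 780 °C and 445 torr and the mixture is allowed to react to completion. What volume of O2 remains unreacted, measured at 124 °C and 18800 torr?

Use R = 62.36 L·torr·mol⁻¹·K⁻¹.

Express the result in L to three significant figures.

2.39 L

n(CO) = PV/RT = (766 × 491) / (62.36 × 431.15) = 13.99 mol
n(O2) = PV/RT = (445 × 1300) / (62.36 × 1053.15) = 8.809 mol
For 13.99 mol CO, stoichiometry requires (1/2) × 13.99 = 6.995 mol O2; 8.809 mol is available, so CO is limiting.
n(O2) consumed = (1/2) × 13.99 = 6.995 mol; remaining = 8.809 − 6.995 = 1.814 mol
V(O2) = nRT/P = 1.814 × 62.36 × 397.15 / 18800 = 2.390 L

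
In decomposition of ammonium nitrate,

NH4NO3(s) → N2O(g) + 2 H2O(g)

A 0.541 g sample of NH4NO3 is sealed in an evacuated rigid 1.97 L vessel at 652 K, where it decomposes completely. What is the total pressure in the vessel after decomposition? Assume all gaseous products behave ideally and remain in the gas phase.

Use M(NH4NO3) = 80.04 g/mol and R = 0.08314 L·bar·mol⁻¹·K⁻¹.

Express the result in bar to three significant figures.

0.558 bar

n(NH4NO3) = 0.541 / 80.04 = 0.006759 mol
n(gas produced) = (3/1) × 0.006759 = 0.02028 mol
P = nRT/V = 0.02028 × 0.08314 × 652 / 1.97 = 0.5580 bar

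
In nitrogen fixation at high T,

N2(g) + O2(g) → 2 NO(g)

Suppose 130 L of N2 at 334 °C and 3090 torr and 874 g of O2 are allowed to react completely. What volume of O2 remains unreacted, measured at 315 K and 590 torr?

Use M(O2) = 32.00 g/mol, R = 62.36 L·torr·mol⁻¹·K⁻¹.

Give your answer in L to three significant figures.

556 L

n(N2) = PV/RT = (3090 × 130) / (62.36 × 607.15) = 10.61 mol
n(O2) = 874 / 32.00 = 27.31 mol
For 10.61 mol N2, stoichiometry requires (1/1) × 10.61 = 10.61 mol O2; 27.31 mol is available, so N2 is limiting.
n(O2) consumed = (1/1) × 10.61 = 10.61 mol; remaining = 27.31 − 10.61 = 16.70 mol
V(O2) = nRT/P = 16.70 × 62.36 × 315 / 590 = 556.0 L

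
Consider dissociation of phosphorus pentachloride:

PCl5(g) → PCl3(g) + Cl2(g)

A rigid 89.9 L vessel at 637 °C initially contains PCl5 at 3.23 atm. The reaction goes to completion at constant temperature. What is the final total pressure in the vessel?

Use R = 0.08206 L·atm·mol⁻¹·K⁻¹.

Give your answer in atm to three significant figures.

Rigid vessel, constant T ⇒ P scales with total gas moles (1 → 2).
P_final = (2/1) × 3.23 = 6.460 atm

6.46 atm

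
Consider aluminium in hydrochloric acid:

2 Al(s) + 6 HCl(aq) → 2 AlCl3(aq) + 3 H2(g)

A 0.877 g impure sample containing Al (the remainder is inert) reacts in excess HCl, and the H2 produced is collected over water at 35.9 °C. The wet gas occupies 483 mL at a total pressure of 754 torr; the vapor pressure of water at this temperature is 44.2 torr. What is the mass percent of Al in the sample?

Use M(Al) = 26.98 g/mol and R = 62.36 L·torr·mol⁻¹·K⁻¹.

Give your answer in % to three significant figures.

36.5 %

P(H2) = 754 − 44.2 = 709.8 torr
n(H2) = PV/RT = (709.8 × 0.4830) / (62.36 × 309.05) = 0.01779 mol
n(Al) = (2/3) × 0.01779 = 0.01186 mol
m(Al) = 0.01186 × 26.98 = 0.3200 g
%Al = 0.3200 / 0.877 × 100 = 36.49%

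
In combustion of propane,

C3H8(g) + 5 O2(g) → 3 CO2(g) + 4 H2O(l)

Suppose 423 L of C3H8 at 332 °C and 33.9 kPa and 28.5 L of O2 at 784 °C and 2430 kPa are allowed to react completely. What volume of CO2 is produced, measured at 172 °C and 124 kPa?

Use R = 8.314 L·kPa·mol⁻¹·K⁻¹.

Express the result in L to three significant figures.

n(C3H8) = PV/RT = (33.9 × 423) / (8.314 × 605.15) = 2.850 mol
n(O2) = PV/RT = (2430 × 28.5) / (8.314 × 1057.15) = 7.880 mol
For 2.850 mol C3H8, stoichiometry requires (5/1) × 2.850 = 14.25 mol O2; 7.880 mol is available, so O2 is limiting.
n(CO2) = (3/5) × 7.880 = 4.728 mol
V(CO2) = nRT/P = 4.728 × 8.314 × 445.15 / 124 = 141.1 L

141 L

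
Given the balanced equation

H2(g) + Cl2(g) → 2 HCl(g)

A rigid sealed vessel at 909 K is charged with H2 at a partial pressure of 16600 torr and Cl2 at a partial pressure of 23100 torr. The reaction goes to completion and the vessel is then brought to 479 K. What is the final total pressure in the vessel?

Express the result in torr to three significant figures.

Because the vessel is rigid and T is held at 909 K, work the stoichiometry in partial pressures (P_i = n_iRT/V).
P(Cl2) required for 16600 torr of H2 = (1/1) × 16600 = 16600 torr; available 23100 torr, so H2 is limiting.
P(Cl2) remaining = 23100 − (1/1) × 16600 = 6500 torr
P(gaseous products) = (2)/1 × 16600 = 33200 torr
P_total at 909 K = 6500 + 33200 = 39700 torr
Scaling to 479 K: P = 39700 × 479/909 = 20920 torr

20900 torr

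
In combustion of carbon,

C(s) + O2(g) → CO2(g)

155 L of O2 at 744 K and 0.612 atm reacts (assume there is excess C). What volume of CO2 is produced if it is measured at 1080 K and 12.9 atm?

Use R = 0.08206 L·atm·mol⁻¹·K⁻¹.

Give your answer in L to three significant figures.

n(O2) = PV/RT = (0.612 × 155) / (0.08206 × 744) = 1.554 mol
n(CO2) = (1/1) × 1.554 = 1.554 mol
V = nRT/P = 1.554 × 0.08206 × 1080 / 12.9 = 10.68 L

10.7 L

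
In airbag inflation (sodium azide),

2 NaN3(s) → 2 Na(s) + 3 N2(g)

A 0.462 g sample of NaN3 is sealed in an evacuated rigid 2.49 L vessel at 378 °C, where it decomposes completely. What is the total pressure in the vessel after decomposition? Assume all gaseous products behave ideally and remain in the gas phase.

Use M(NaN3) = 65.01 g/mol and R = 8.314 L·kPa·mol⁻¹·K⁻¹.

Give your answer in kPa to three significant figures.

n(NaN3) = 0.462 / 65.01 = 0.007107 mol
n(gas produced) = (3/2) × 0.007107 = 0.01066 mol
P = nRT/V = 0.01066 × 8.314 × 651.15 / 2.49 = 23.18 kPa

23.2 kPa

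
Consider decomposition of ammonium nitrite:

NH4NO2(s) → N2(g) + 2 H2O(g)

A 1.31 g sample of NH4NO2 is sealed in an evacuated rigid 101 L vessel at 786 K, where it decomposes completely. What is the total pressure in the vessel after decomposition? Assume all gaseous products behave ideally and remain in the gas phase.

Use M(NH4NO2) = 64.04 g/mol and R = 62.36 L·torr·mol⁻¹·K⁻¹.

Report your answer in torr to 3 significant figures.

29.8 torr

n(NH4NO2) = 1.31 / 64.04 = 0.02046 mol
n(gas produced) = (3/1) × 0.02046 = 0.06138 mol
P = nRT/V = 0.06138 × 62.36 × 786 / 101 = 29.79 torr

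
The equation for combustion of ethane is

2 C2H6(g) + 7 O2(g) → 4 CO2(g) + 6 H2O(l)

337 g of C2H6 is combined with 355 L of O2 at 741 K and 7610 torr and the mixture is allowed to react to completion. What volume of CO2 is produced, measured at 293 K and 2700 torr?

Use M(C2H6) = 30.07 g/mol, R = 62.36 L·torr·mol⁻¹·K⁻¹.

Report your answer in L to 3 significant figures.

152 L

n(C2H6) = 337 / 30.07 = 11.21 mol
n(O2) = PV/RT = (7610 × 355) / (62.36 × 741) = 58.46 mol
For 11.21 mol C2H6, stoichiometry requires (7/2) × 11.21 = 39.23 mol O2; 58.46 mol is available, so C2H6 is limiting.
n(CO2) = (4/2) × 11.21 = 22.42 mol
V(CO2) = nRT/P = 22.42 × 62.36 × 293 / 2700 = 151.7 L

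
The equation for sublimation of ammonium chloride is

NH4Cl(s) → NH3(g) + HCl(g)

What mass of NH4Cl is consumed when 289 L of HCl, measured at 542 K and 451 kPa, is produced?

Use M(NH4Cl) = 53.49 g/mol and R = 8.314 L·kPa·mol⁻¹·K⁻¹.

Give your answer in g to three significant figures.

n(HCl) = PV/RT = (451 × 289) / (8.314 × 542) = 28.92 mol
n(NH4Cl) = (1/1) × 28.92 = 28.92 mol
m(NH4Cl) = 28.92 × 53.49 = 1547 g

1550 g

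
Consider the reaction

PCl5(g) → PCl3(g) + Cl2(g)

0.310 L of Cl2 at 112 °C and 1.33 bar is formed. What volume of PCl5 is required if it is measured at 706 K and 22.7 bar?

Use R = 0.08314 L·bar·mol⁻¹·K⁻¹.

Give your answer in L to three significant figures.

0.0333 L

n(Cl2) = PV/RT = (1.33 × 0.310) / (0.08314 × 385.15) = 0.01288 mol
n(PCl5) = (1/1) × 0.01288 = 0.01288 mol
V = nRT/P = 0.01288 × 0.08314 × 706 / 22.7 = 0.03330 L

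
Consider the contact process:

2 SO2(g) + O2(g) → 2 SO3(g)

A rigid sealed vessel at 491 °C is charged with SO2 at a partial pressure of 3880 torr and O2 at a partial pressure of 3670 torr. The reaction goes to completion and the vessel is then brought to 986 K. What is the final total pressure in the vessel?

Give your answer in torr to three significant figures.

7240 torr

Because the vessel is rigid and T is held at 491 °C, work the stoichiometry in partial pressures (P_i = n_iRT/V).
P(O2) required for 3880 torr of SO2 = (1/2) × 3880 = 1940 torr; available 3670 torr, so SO2 is limiting.
P(O2) remaining = 3670 − (1/2) × 3880 = 1730 torr
P(gaseous products) = (2)/2 × 3880 = 3880 torr
P_total at 491 °C = 1730 + 3880 = 5610 torr
Scaling to 986 K: P = 5610 × 986/764.15 = 7239 torr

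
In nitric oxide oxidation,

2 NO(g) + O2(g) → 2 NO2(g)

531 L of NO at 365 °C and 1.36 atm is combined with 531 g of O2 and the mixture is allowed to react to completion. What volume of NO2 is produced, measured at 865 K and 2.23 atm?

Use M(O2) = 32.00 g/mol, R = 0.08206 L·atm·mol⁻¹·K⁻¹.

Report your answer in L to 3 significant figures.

439 L

n(NO) = PV/RT = (1.36 × 531) / (0.08206 × 638.15) = 13.79 mol
n(O2) = 531 / 32.00 = 16.59 mol
For 13.79 mol NO, stoichiometry requires (1/2) × 13.79 = 6.895 mol O2; 16.59 mol is available, so NO is limiting.
n(NO2) = (2/2) × 13.79 = 13.79 mol
V(NO2) = nRT/P = 13.79 × 0.08206 × 865 / 2.23 = 438.9 L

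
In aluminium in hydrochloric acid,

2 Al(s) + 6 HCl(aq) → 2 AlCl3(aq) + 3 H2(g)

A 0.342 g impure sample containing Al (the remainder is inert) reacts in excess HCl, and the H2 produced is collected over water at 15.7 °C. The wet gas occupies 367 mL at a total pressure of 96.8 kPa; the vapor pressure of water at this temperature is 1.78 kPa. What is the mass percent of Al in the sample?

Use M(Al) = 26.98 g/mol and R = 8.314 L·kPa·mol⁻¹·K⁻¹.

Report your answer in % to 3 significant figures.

76.4 %

P(H2) = 96.8 − 1.78 = 95.02 kPa
n(H2) = PV/RT = (95.02 × 0.3670) / (8.314 × 288.85) = 0.01452 mol
n(Al) = (2/3) × 0.01452 = 0.009680 mol
m(Al) = 0.009680 × 26.98 = 0.2612 g
%Al = 0.2612 / 0.342 × 100 = 76.37%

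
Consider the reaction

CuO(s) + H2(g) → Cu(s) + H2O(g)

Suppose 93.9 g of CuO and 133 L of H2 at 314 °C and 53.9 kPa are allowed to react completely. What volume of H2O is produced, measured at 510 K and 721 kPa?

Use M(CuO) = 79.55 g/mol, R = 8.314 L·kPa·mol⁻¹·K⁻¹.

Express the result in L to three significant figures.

n(CuO) = 93.9 / 79.55 = 1.180 mol
n(H2) = PV/RT = (53.9 × 133) / (8.314 × 587.15) = 1.469 mol
For 1.180 mol CuO, stoichiometry requires (1/1) × 1.180 = 1.180 mol H2; 1.469 mol is available, so CuO is limiting.
n(H2O) = (1/1) × 1.180 = 1.180 mol
V(H2O) = nRT/P = 1.180 × 8.314 × 510 / 721 = 6.939 L

6.94 L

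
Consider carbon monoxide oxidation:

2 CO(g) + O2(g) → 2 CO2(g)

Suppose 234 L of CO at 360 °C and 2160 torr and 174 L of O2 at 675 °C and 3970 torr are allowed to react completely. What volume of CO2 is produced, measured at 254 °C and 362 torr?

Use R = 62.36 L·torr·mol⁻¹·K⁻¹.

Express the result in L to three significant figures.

n(CO) = PV/RT = (2160 × 234) / (62.36 × 633.15) = 12.80 mol
n(O2) = PV/RT = (3970 × 174) / (62.36 × 948.15) = 11.68 mol
For 12.80 mol CO, stoichiometry requires (1/2) × 12.80 = 6.400 mol O2; 11.68 mol is available, so CO is limiting.
n(CO2) = (2/2) × 12.80 = 12.80 mol
V(CO2) = nRT/P = 12.80 × 62.36 × 527.15 / 362 = 1162 L

1160 L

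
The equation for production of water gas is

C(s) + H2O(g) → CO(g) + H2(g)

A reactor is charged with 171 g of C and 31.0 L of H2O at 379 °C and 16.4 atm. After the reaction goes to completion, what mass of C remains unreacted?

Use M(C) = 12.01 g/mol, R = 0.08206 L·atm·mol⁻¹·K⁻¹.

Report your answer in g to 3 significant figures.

n(C) = 171 / 12.01 = 14.24 mol
n(H2O) = PV/RT = (16.4 × 31.0) / (0.08206 × 652.15) = 9.500 mol
For 14.24 mol C, stoichiometry requires (1/1) × 14.24 = 14.24 mol H2O; 9.500 mol is available, so H2O is limiting.
n(C) consumed = (1/1) × 9.500 = 9.500 mol; remaining = 14.24 − 9.500 = 4.740 mol
m(C) = 4.740 × 12.01 = 56.93 g

56.9 g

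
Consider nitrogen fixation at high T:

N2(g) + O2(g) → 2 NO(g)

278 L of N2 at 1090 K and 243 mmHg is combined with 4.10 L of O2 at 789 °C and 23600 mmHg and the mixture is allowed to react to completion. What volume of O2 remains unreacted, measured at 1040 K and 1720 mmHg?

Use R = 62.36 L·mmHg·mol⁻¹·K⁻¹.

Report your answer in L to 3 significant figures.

n(N2) = PV/RT = (243 × 278) / (62.36 × 1090) = 0.9938 mol
n(O2) = PV/RT = (23600 × 4.10) / (62.36 × 1062.15) = 1.461 mol
For 0.9938 mol N2, stoichiometry requires (1/1) × 0.9938 = 0.9938 mol O2; 1.461 mol is available, so N2 is limiting.
n(O2) consumed = (1/1) × 0.9938 = 0.9938 mol; remaining = 1.461 − 0.9938 = 0.4672 mol
V(O2) = nRT/P = 0.4672 × 62.36 × 1040 / 1720 = 17.62 L

17.6 L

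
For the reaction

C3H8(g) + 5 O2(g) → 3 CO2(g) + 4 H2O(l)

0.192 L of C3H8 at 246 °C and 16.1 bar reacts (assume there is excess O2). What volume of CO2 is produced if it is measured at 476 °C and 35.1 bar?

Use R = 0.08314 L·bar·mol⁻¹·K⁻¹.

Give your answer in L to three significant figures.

n(C3H8) = PV/RT = (16.1 × 0.192) / (0.08314 × 519.15) = 0.07162 mol
n(CO2) = (3/1) × 0.07162 = 0.2149 mol
V = nRT/P = 0.2149 × 0.08314 × 749.15 / 35.1 = 0.3813 L

0.381 L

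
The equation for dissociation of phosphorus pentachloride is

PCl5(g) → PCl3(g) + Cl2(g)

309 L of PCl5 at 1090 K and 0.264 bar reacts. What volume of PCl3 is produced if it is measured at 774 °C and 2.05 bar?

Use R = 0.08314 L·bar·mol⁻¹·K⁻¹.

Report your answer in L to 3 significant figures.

n(PCl5) = PV/RT = (0.264 × 309) / (0.08314 × 1090) = 0.9002 mol
n(PCl3) = (1/1) × 0.9002 = 0.9002 mol
V = nRT/P = 0.9002 × 0.08314 × 1047.15 / 2.05 = 38.23 L

38.2 L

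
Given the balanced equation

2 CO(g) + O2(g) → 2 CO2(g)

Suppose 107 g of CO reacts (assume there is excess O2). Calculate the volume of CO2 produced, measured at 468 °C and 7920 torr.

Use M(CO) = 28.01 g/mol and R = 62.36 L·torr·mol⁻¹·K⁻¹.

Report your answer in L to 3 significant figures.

n(CO) = 107.0 / 28.01 = 3.820 mol
n(CO2) = (2/2) × 3.820 = 3.820 mol
V = nRT/P = 3.820 × 62.36 × 741.15 / 7920 = 22.29 L

22.3 L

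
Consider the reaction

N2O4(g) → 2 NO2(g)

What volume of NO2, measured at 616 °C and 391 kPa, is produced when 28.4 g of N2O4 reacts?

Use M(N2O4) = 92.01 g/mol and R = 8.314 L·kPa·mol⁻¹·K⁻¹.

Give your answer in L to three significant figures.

11.7 L

n(N2O4) = 28.40 / 92.01 = 0.3087 mol
n(NO2) = (2/1) × 0.3087 = 0.6174 mol
V = nRT/P = 0.6174 × 8.314 × 889.15 / 391 = 11.67 L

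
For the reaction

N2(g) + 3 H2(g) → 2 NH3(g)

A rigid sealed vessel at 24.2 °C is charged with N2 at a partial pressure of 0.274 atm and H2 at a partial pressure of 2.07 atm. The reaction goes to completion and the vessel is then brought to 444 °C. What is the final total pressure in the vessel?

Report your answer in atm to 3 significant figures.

4.33 atm

With V and T fixed, P_i ∝ n_i, so the mole ratios apply directly to partial pressures at 24.2 °C.
P(H2) required for 0.274 atm of N2 = (3/1) × 0.274 = 0.8220 atm; available 2.07 atm, so N2 is limiting.
P(H2) remaining = 2.07 − (3/1) × 0.274 = 1.248 atm
P(gaseous products) = (2)/1 × 0.274 = 0.5480 atm
P_total at 24.2 °C = 1.248 + 0.5480 = 1.796 atm
Scaling to 444 °C: P = 1.796 × 717.15/297.35 = 4.332 atm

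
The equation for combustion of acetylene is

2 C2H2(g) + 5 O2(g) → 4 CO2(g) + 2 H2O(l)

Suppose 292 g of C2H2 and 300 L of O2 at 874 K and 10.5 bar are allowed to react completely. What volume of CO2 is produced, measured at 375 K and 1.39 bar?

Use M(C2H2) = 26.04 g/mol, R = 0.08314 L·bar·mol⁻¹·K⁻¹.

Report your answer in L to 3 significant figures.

503 L

n(C2H2) = 292 / 26.04 = 11.21 mol
n(O2) = PV/RT = (10.5 × 300) / (0.08314 × 874) = 43.35 mol
For 11.21 mol C2H2, stoichiometry requires (5/2) × 11.21 = 28.03 mol O2; 43.35 mol is available, so C2H2 is limiting.
n(CO2) = (4/2) × 11.21 = 22.42 mol
V(CO2) = nRT/P = 22.42 × 0.08314 × 375 / 1.39 = 502.9 L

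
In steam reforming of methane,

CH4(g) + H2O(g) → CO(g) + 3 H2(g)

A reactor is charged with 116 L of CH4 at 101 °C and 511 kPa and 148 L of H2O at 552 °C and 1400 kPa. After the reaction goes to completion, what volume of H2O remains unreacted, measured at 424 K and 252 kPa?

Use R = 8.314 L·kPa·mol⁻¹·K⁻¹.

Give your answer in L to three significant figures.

156 L

n(CH4) = PV/RT = (511 × 116) / (8.314 × 374.15) = 19.06 mol
n(H2O) = PV/RT = (1400 × 148) / (8.314 × 825.15) = 30.20 mol
For 19.06 mol CH4, stoichiometry requires (1/1) × 19.06 = 19.06 mol H2O; 30.20 mol is available, so CH4 is limiting.
n(H2O) consumed = (1/1) × 19.06 = 19.06 mol; remaining = 30.20 − 19.06 = 11.14 mol
V(H2O) = nRT/P = 11.14 × 8.314 × 424 / 252 = 155.8 L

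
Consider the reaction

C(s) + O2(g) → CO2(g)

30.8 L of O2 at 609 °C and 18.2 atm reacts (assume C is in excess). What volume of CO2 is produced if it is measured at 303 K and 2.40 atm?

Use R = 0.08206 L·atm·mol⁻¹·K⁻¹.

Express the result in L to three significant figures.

80.2 L

n(O2) = PV/RT = (18.2 × 30.8) / (0.08206 × 882.15) = 7.744 mol
n(CO2) = (1/1) × 7.744 = 7.744 mol
V = nRT/P = 7.744 × 0.08206 × 303 / 2.40 = 80.23 L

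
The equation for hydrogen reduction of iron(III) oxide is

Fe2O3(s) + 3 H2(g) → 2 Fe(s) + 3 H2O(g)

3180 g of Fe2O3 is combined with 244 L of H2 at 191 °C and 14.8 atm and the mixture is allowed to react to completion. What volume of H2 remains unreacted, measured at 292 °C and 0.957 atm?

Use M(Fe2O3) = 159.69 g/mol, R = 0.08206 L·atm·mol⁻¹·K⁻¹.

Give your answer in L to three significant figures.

n(Fe2O3) = 3180 / 159.69 = 19.91 mol
n(H2) = PV/RT = (14.8 × 244) / (0.08206 × 464.15) = 94.81 mol
For 19.91 mol Fe2O3, stoichiometry requires (3/1) × 19.91 = 59.73 mol H2; 94.81 mol is available, so Fe2O3 is limiting.
n(H2) consumed = (3/1) × 19.91 = 59.73 mol; remaining = 94.81 − 59.73 = 35.08 mol
V(H2) = nRT/P = 35.08 × 0.08206 × 565.15 / 0.957 = 1700 L

1700 L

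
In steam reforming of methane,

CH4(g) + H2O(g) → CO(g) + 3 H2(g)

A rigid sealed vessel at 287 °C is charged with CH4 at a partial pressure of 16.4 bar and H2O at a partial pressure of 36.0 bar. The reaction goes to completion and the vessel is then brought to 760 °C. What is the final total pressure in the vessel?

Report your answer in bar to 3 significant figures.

At constant V, partial pressures at 287 °C are proportional to moles, so apply stoichiometry directly to pressures.
P(H2O) required for 16.4 bar of CH4 = (1/1) × 16.4 = 16.40 bar; available 36.0 bar, so CH4 is limiting.
P(H2O) remaining = 36.0 − (1/1) × 16.4 = 19.60 bar
P(gaseous products) = (1+3)/1 × 16.4 = 65.60 bar
P_total at 287 °C = 19.60 + 65.60 = 85.20 bar
Scaling to 760 °C: P = 85.20 × 1033.15/560.15 = 157.1 bar

157 bar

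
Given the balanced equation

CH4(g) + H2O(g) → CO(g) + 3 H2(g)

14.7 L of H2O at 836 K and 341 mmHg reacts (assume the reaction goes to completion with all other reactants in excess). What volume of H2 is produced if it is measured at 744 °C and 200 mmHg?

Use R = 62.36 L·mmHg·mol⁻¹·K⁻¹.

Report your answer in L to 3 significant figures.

n(H2O) = PV/RT = (341 × 14.7) / (62.36 × 836) = 0.09615 mol
n(H2) = (3/1) × 0.09615 = 0.2884 mol
V = nRT/P = 0.2884 × 62.36 × 1017.15 / 200 = 91.47 L

91.5 L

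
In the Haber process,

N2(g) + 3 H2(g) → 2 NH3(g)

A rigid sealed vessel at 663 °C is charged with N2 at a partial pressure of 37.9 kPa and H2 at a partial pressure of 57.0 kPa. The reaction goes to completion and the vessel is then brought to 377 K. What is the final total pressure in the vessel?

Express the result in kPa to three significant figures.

22.9 kPa

With V and T fixed, P_i ∝ n_i, so the mole ratios apply directly to partial pressures at 663 °C.
P(H2) required for 37.9 kPa of N2 = (3/1) × 37.9 = 113.7 kPa; available 57.0 kPa, so H2 is limiting.
P(N2) remaining = 37.9 − (1/3) × 57.0 = 18.90 kPa
P(gaseous products) = (2)/3 × 57.0 = 38.00 kPa
P_total at 663 °C = 18.90 + 38.00 = 56.90 kPa
Scaling to 377 K: P = 56.90 × 377/936.15 = 22.91 kPa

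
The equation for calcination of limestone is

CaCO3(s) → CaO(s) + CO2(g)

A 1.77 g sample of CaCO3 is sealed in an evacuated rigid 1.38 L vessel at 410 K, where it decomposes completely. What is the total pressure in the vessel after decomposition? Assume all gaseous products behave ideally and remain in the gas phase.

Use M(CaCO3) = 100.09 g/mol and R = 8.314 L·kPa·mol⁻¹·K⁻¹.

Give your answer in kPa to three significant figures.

n(CaCO3) = 1.77 / 100.09 = 0.01768 mol
n(gas produced) = (1/1) × 0.01768 = 0.01768 mol
P = nRT/V = 0.01768 × 8.314 × 410 / 1.38 = 43.67 kPa

43.7 kPa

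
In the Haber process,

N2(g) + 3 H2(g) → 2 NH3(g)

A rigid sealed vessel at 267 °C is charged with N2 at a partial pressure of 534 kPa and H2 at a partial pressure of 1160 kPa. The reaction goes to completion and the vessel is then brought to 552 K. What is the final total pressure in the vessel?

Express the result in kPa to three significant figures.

941 kPa

With V and T fixed, P_i ∝ n_i, so the mole ratios apply directly to partial pressures at 267 °C.
P(H2) required for 534 kPa of N2 = (3/1) × 534 = 1602 kPa; available 1160 kPa, so H2 is limiting.
P(N2) remaining = 534 − (1/3) × 1160 = 147.3 kPa
P(gaseous products) = (2)/3 × 1160 = 773.3 kPa
P_total at 267 °C = 147.3 + 773.3 = 920.6 kPa
Scaling to 552 K: P = 920.6 × 552/540.15 = 940.8 kPa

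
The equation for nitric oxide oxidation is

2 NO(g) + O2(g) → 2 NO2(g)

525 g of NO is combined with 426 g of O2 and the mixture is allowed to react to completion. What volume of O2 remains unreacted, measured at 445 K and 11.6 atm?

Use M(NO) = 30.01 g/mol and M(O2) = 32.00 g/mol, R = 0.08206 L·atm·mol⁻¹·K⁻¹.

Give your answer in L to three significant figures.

n(NO) = 525 / 30.01 = 17.49 mol
n(O2) = 426 / 32.00 = 13.31 mol
For 17.49 mol NO, stoichiometry requires (1/2) × 17.49 = 8.745 mol O2; 13.31 mol is available, so NO is limiting.
n(O2) consumed = (1/2) × 17.49 = 8.745 mol; remaining = 13.31 − 8.745 = 4.565 mol
V(O2) = nRT/P = 4.565 × 0.08206 × 445 / 11.6 = 14.37 L

14.4 L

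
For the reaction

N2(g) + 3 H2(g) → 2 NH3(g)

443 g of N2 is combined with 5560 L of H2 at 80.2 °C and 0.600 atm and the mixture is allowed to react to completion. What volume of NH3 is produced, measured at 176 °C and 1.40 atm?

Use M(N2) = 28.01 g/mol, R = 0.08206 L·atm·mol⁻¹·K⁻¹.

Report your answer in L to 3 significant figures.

n(N2) = 443 / 28.01 = 15.82 mol
n(H2) = PV/RT = (0.600 × 5560) / (0.08206 × 353.35) = 115.1 mol
For 15.82 mol N2, stoichiometry requires (3/1) × 15.82 = 47.46 mol H2; 115.1 mol is available, so N2 is limiting.
n(NH3) = (2/1) × 15.82 = 31.64 mol
V(NH3) = nRT/P = 31.64 × 0.08206 × 449.15 / 1.40 = 833.0 L

833 L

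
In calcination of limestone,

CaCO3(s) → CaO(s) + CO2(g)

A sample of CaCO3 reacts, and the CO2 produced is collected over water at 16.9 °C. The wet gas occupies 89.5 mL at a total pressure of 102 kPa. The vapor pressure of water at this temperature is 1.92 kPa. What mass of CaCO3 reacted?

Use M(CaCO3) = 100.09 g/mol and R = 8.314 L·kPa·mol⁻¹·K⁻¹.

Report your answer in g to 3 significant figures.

P(CO2) = 102 − 1.92 = 100.1 kPa
n(CO2) = PV/RT = (100.1 × 0.08950) / (8.314 × 290.05) = 0.003715 mol
n(CaCO3) = (1/1) × 0.003715 = 0.003715 mol
m(CaCO3) = 0.003715 × 100.09 = 0.3718 g

0.372 g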